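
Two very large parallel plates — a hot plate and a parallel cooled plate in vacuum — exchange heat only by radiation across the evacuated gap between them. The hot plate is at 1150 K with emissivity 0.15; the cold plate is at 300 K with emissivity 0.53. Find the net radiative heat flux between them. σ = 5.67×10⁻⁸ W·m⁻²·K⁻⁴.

For two infinite grey parallel plates, q = σ(T₁⁴ − T₂⁴)/(1/ε₁ + 1/ε₂ − 1).
T₁⁴ − T₂⁴ = 1.749×10¹² − 8.100×10⁹ = 1.741×10¹² K⁴.
1/ε₁ + 1/ε₂ − 1 = 6.667 + 1.887 − 1 = 7.553.
q = 5.67×10⁻⁸ × 1.741×10¹² / 7.553.

q ≈ 13100 W/m²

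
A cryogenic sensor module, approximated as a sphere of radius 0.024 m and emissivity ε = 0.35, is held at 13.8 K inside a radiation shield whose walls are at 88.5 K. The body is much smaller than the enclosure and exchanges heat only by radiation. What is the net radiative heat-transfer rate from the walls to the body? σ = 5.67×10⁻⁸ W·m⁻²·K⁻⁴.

For a small grey body in a large enclosure: P_net = εσA(T_body⁴ − T_wall⁴).
A = 4πr² = 0.007238 m²; T_body⁴ − T_wall⁴ = 36270 − 6.134×10⁷ = -6.131×10⁷ K⁴.
|P_net| = 0.35·5.67×10⁻⁸·0.007238·6.131×10⁷.

P_net ≈ 0.00881 W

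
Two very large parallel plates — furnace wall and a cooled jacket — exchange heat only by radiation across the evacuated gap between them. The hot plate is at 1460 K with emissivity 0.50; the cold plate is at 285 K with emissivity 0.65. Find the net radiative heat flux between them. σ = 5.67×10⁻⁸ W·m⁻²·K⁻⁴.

q ≈ 1.01×10⁵ W/m²

For two infinite grey parallel plates, q = σ(T₁⁴ − T₂⁴)/(1/ε₁ + 1/ε₂ − 1).
T₁⁴ − T₂⁴ = 4.544×10¹² − 6.598×10⁹ = 4.537×10¹² K⁴.
1/ε₁ + 1/ε₂ − 1 = 2.000 + 1.538 − 1 = 2.538.
q = 5.67×10⁻⁸ × 4.537×10¹² / 2.538.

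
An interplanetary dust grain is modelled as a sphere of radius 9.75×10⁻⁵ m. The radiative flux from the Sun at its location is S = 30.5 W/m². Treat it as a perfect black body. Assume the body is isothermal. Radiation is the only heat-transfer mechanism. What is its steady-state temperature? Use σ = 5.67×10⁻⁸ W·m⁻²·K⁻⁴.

At equilibrium, absorbed power = emitted power.
Absorbing cross-section = πr² = 2.986×10⁻⁸ m²; emitting surface = 4πr² = 1.195×10⁻⁷ m² (ratio 4).
S·A_cross = εσ·A_surf·T⁴  ⇒  T⁴ = S/(4σ).
T⁴ = 1.00·30.5/(4·5.67×10⁻⁸) = 1.345×10⁸ K⁴.
T = (1.345×10⁸)^(1/4).

T ≈ 108 K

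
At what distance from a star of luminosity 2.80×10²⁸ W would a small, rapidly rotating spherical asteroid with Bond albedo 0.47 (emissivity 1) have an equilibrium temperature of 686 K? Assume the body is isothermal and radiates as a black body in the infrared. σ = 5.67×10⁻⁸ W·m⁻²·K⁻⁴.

d ≈ 1.53×10¹¹ m

For an isothermal black-emitting sphere, (1−a)S·πr² = σ·4πr²·T⁴ ⇒ S = 4σT⁴/(1−a).
S = 4·5.67×10⁻⁸·(686)⁴/0.530 = 94770 W/m².
Flux falls as S = L/(4πd²), so d = √(L/(4πS)) = √(2.80×10²⁸/(4π·94770)).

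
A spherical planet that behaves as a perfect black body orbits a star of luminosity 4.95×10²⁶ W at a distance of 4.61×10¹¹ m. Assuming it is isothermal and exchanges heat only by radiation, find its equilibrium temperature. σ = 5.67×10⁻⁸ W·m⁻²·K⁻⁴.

T ≈ 169 K

First find the stellar flux at distance d: S = L/(4πd²) = 4.95×10²⁶/(4π·(4.61×10¹¹)²) = 185.4 W/m².
For an isothermal sphere, absorbed (1−a)S·πr² = emitted σ·4πr²·T⁴, so T⁴ = (1−a)S/(4σ).
T⁴ = 1.00·185.4/(4·5.67×10⁻⁸) = 8.172×10⁸ K⁴.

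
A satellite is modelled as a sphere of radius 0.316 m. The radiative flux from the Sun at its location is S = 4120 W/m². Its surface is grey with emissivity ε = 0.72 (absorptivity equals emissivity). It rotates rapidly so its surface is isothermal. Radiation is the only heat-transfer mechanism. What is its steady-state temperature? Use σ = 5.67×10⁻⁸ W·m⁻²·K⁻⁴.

T ≈ 367 K

At equilibrium, absorbed power = emitted power.
Absorbing cross-section = πr² = 0.3137 m²; emitting surface = 4πr² = 1.255 m² (ratio 4).
εS·A_cross = εσ·A_surf·T⁴  ⇒  T⁴ = S/(4σ)   (ε cancels).
T⁴ = 4120/(4·5.67×10⁻⁸) = 1.817×10¹⁰ K⁴.
T = (1.817×10¹⁰)^(1/4).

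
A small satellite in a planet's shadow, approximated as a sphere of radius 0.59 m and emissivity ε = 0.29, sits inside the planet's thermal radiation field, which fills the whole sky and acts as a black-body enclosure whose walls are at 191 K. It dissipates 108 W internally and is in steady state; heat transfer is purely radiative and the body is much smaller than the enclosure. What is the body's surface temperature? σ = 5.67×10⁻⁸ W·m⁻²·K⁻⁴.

T ≈ 231 K

For a small grey body in a large enclosure, net radiated power = εσA(T⁴ − T_w⁴).
Steady state: P = εσA(T⁴ − T_w⁴) with A = 4πr² = 4.374 m².
T⁴ = P/(εσA) + T_w⁴ = 108/(0.29·5.67×10⁻⁸·4.374) + (191)⁴
    = 1.502×10⁹ + 1.331×10⁹ = 2.832×10⁹ K⁴.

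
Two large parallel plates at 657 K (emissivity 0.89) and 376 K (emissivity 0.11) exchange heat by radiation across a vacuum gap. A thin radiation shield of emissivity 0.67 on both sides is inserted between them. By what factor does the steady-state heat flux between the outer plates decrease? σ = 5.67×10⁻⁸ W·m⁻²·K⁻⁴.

Without shield: q₀ = σΔ(T⁴)/(1/ε₁+1/ε₂−1) with denominator 9.215.
With shield the two gaps are in series; the resistances add: (1/ε₁+1/ε_s−1)+(1/ε_s+1/ε₂−1) = 1.616+9.583 = 11.20.
Heat-flux ratio q₀/q = 11.20/9.215.

factor ≈ 1.22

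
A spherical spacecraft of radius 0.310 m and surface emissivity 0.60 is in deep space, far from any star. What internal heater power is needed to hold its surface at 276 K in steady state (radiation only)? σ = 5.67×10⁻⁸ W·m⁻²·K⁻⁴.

P ≈ 238 W

P = εσ·4πr²·T⁴.
4πr² = 1.208 m²; T⁴ = 5.803×10⁹ K⁴.
P = 0.60·5.67×10⁻⁸·1.208·5.803×10⁹.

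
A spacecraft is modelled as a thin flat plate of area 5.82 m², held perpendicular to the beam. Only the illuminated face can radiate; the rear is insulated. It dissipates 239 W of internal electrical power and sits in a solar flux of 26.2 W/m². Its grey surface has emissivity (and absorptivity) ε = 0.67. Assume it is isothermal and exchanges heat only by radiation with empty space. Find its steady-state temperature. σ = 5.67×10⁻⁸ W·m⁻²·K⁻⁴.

At steady state, absorbed solar power + internal power = radiated power.
Absorbed: α·S·A_cross = 0.67·26.2·5.820 = 102.2 W (cross-section A).
Total input = 102.2 + 239 = 341.2 W.
Radiated: εσ·A_surf·T⁴ with A_surf = A = 5.820 m².
T⁴ = 341.2/(0.67·5.67×10⁻⁸·5.820) = 1.543×10⁹ K⁴.

T ≈ 198 K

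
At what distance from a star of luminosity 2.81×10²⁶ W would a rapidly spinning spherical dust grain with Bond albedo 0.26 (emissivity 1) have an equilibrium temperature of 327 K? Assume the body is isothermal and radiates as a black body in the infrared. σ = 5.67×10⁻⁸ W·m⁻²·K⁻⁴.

d ≈ 7.99×10¹⁰ m

For an isothermal black-emitting sphere, (1−a)S·πr² = σ·4πr²·T⁴ ⇒ S = 4σT⁴/(1−a).
S = 4·5.67×10⁻⁸·(327)⁴/0.740 = 3504 W/m².
Flux falls as S = L/(4πd²), so d = √(L/(4πS)) = √(2.81×10²⁶/(4π·3504)).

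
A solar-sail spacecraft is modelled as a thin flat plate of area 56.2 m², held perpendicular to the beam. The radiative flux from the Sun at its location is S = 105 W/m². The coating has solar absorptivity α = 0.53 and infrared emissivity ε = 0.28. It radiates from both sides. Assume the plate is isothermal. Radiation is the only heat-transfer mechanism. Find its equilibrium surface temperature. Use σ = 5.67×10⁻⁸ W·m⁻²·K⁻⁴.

At equilibrium, absorbed power = emitted power.
Absorbing cross-section = A = 56.20 m²; emitting surface = 2A = 112.4 m² (ratio 2).
αS·A_cross = εσ·A_surf·T⁴  ⇒  T⁴ = αS/(ε·2σ).
T⁴ = 0.530·105/(0.28·2·5.67×10⁻⁸) = 1.753×10⁹ K⁴.
T = (1.753×10⁹)^(1/4).

T ≈ 205 K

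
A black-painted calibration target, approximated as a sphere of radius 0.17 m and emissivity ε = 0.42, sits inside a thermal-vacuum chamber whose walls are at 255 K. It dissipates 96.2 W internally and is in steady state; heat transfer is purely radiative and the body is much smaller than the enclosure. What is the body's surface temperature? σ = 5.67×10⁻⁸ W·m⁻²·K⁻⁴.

T ≈ 352 K

For a small grey body in a large enclosure, net radiated power = εσA(T⁴ − T_w⁴).
Steady state: P = εσA(T⁴ − T_w⁴) with A = 4πr² = 0.3632 m².
T⁴ = P/(εσA) + T_w⁴ = 96.2/(0.42·5.67×10⁻⁸·0.3632) + (255)⁴
    = 1.112×10¹⁰ + 4.228×10⁹ = 1.535×10¹⁰ K⁴.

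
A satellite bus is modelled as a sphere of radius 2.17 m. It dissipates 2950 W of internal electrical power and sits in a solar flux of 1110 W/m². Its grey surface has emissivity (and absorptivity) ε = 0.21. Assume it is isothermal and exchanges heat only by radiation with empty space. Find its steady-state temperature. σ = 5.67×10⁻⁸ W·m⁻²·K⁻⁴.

At steady state, absorbed solar power + internal power = radiated power.
Absorbed: α·S·A_cross = 0.21·1110·14.79 = 3448 W (cross-section πr²).
Total input = 3448 + 2950 = 6398 W.
Radiated: εσ·A_surf·T⁴ with A_surf = 4πr² = 59.17 m².
T⁴ = 6398/(0.21·5.67×10⁻⁸·59.17) = 9.081×10⁹ K⁴.

T ≈ 309 K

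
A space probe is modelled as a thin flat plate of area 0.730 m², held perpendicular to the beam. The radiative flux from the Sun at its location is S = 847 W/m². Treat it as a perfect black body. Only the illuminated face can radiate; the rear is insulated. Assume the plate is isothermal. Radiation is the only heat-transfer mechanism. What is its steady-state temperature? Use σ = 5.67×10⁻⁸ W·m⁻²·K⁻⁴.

T ≈ 350 K

At equilibrium, absorbed power = emitted power.
Absorbing cross-section = A = 0.7300 m²; emitting surface = A = 0.7300 m² (ratio 1).
S·A_cross = εσ·A_surf·T⁴  ⇒  T⁴ = S/(1σ).
T⁴ = 1.00·847/(1·5.67×10⁻⁸) = 1.494×10¹⁰ K⁴.
T = (1.494×10¹⁰)^(1/4).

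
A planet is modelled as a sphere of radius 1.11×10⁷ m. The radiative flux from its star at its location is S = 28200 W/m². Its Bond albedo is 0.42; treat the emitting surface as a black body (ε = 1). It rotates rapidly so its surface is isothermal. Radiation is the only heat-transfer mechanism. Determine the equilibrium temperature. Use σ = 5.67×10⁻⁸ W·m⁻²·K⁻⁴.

T ≈ 518 K

At equilibrium, absorbed power = emitted power.
Absorbing cross-section = πr² = 3.871×10¹⁴ m²; emitting surface = 4πr² = 1.548×10¹⁵ m² (ratio 4).
(1−a)S·A_cross = εσ·A_surf·T⁴  ⇒  T⁴ = (1−a)S/(4σ).
T⁴ = 0.580·28200/(4·5.67×10⁻⁸) = 7.212×10¹⁰ K⁴.
T = (7.212×10¹⁰)^(1/4).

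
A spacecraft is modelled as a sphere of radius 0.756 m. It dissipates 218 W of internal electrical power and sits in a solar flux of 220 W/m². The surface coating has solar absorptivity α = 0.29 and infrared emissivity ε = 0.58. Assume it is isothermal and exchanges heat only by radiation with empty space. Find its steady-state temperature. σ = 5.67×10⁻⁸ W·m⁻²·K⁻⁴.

T ≈ 194 K

At steady state, absorbed solar power + internal power = radiated power.
Absorbed: α·S·A_cross = 0.29·220·1.796 = 114.6 W (cross-section πr²).
Total input = 114.6 + 218 = 332.6 W.
Radiated: εσ·A_surf·T⁴ with A_surf = 4πr² = 7.182 m².
T⁴ = 332.6/(0.58·5.67×10⁻⁸·7.182) = 1.408×10⁹ K⁴.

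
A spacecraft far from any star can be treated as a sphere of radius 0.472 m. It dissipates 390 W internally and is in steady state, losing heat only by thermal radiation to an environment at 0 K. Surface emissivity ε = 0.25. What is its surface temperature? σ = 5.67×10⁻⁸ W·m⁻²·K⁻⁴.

T ≈ 315 K

Steady state: internal power = radiated power, P = εσA T⁴.
Radiating area A = 4πr² = 2.800 m².
T⁴ = P/(εσA) = 390/(0.25·5.67×10⁻⁸·2.800) = 9.828×10⁹ K⁴.
T = (9.828×10⁹)^(1/4).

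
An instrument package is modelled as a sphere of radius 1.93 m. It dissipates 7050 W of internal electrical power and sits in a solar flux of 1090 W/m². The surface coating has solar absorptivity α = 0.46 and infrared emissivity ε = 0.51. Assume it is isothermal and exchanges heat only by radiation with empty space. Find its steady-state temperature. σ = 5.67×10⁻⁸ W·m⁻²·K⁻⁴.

T ≈ 313 K

At steady state, absorbed solar power + internal power = radiated power.
Absorbed: α·S·A_cross = 0.46·1090·11.70 = 5867 W (cross-section πr²).
Total input = 5867 + 7050 = 12920 W.
Radiated: εσ·A_surf·T⁴ with A_surf = 4πr² = 46.81 m².
T⁴ = 12920/(0.51·5.67×10⁻⁸·46.81) = 9.543×10⁹ K⁴.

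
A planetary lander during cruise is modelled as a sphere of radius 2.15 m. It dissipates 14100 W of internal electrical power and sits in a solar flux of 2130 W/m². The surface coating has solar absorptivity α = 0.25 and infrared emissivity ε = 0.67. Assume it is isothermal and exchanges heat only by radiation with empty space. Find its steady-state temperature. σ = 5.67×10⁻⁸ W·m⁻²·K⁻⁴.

T ≈ 315 K

At steady state, absorbed solar power + internal power = radiated power.
Absorbed: α·S·A_cross = 0.25·2130·14.52 = 7733 W (cross-section πr²).
Total input = 7733 + 14100 = 21830 W.
Radiated: εσ·A_surf·T⁴ with A_surf = 4πr² = 58.09 m².
T⁴ = 21830/(0.67·5.67×10⁻⁸·58.09) = 9.894×10⁹ K⁴.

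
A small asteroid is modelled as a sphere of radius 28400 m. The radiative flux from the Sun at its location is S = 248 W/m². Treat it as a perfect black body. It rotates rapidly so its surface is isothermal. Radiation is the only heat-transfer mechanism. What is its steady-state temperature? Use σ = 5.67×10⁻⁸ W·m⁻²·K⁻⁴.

T ≈ 182 K

At equilibrium, absorbed power = emitted power.
Absorbing cross-section = πr² = 2.534×10⁹ m²; emitting surface = 4πr² = 1.014×10¹⁰ m² (ratio 4).
S·A_cross = εσ·A_surf·T⁴  ⇒  T⁴ = S/(4σ).
T⁴ = 1.00·248/(4·5.67×10⁻⁸) = 1.093×10⁹ K⁴.
T = (1.093×10⁹)^(1/4).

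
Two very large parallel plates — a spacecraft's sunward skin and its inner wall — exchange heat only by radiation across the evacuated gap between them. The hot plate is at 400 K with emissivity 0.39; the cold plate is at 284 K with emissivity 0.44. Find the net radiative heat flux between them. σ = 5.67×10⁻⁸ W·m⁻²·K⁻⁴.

For two infinite grey parallel plates, q = σ(T₁⁴ − T₂⁴)/(1/ε₁ + 1/ε₂ − 1).
T₁⁴ − T₂⁴ = 2.560×10¹⁰ − 6.505×10⁹ = 1.909×10¹⁰ K⁴.
1/ε₁ + 1/ε₂ − 1 = 2.564 + 2.273 − 1 = 3.837.
q = 5.67×10⁻⁸ × 1.909×10¹⁰ / 3.837.

q ≈ 282 W/m²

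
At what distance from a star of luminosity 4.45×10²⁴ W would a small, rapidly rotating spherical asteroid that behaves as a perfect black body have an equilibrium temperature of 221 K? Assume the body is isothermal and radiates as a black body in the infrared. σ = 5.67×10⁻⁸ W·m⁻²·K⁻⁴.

d ≈ 2.56×10¹⁰ m

For an isothermal black-emitting sphere, (1−a)S·πr² = σ·4πr²·T⁴ ⇒ S = 4σT⁴/(1−a).
S = 4·5.67×10⁻⁸·(221)⁴/1.00 = 541.0 W/m².
Flux falls as S = L/(4πd²), so d = √(L/(4πS)) = √(4.45×10²⁴/(4π·541.0)).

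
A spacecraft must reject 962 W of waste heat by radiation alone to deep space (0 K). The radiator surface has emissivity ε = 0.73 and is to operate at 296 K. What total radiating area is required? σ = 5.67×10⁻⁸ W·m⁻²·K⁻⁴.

P = εσA T⁴ ⇒ A = P/(εσT⁴).
T⁴ = 7.677×10⁹ K⁴.
A = 962/(0.73 × 5.67×10⁻⁸ × 7.677×10⁹).

A ≈ 3.03 m²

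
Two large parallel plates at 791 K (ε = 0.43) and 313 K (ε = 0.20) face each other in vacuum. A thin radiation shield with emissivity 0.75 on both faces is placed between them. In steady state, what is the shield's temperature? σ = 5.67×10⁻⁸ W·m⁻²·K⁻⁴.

In steady state the net flux on the hot side equals that on the cold side.
σ(T₁⁴−T_s⁴)/D₁ = σ(T_s⁴−T₂⁴)/D₂, with D₁ = 1/ε₁+1/ε_s−1 = 2.659, D₂ = 1/ε_s+1/ε₂−1 = 5.333.
Solve for T_s⁴: T_s⁴ = (D₂·T₁⁴ + D₁·T₂⁴)/(D₁+D₂) = 2.644×10¹¹ K⁴.

T_s ≈ 717 K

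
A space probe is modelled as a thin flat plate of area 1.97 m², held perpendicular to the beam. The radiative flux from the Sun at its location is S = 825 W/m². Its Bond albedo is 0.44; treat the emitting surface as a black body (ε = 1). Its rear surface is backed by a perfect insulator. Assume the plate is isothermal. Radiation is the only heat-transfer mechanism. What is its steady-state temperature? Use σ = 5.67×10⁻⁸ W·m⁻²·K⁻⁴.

At equilibrium, absorbed power = emitted power.
Absorbing cross-section = A = 1.970 m²; emitting surface = A = 1.970 m² (ratio 1).
(1−a)S·A_cross = εσ·A_surf·T⁴  ⇒  T⁴ = (1−a)S/(1σ).
T⁴ = 0.560·825/(1·5.67×10⁻⁸) = 8.148×10⁹ K⁴.
T = (8.148×10⁹)^(1/4).

T ≈ 300 K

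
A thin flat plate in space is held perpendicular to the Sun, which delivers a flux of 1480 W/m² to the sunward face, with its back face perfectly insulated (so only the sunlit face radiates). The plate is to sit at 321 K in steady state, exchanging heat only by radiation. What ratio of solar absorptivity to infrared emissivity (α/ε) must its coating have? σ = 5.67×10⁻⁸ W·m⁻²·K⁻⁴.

α/ε ≈ 0.407

Balance: αS·A = εσ·1A·T⁴ ⇒ α/ε = σT⁴/S.
α/ε = 5.67×10⁻⁸·(321)⁴/1480 = 5.67×10⁻⁸·1.062×10¹⁰/1480.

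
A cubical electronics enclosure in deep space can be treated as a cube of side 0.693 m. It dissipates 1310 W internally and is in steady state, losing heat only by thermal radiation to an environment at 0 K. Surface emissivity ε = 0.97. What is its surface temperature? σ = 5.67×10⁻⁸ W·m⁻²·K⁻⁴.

T ≈ 302 K

Steady state: internal power = radiated power, P = εσA T⁴.
Radiating area A = 6L² = 2.881 m².
T⁴ = P/(εσA) = 1310/(0.97·5.67×10⁻⁸·2.881) = 8.266×10⁹ K⁴.
T = (8.266×10⁹)^(1/4).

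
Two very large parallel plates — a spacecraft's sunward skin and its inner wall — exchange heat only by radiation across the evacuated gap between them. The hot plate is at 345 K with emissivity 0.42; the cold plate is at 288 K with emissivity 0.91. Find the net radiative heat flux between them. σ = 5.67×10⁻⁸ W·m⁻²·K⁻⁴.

q ≈ 167 W/m²

For two infinite grey parallel plates, q = σ(T₁⁴ − T₂⁴)/(1/ε₁ + 1/ε₂ − 1).
T₁⁴ − T₂⁴ = 1.417×10¹⁰ − 6.880×10⁹ = 7.287×10⁹ K⁴.
1/ε₁ + 1/ε₂ − 1 = 2.381 + 1.099 − 1 = 2.480.
q = 5.67×10⁻⁸ × 7.287×10⁹ / 2.480.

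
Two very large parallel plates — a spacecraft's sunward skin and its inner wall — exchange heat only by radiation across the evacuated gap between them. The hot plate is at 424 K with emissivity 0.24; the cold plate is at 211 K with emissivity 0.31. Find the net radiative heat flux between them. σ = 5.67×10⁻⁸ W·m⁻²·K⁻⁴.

q ≈ 269 W/m²

For two infinite grey parallel plates, q = σ(T₁⁴ − T₂⁴)/(1/ε₁ + 1/ε₂ − 1).
T₁⁴ − T₂⁴ = 3.232×10¹⁰ − 1.982×10⁹ = 3.034×10¹⁰ K⁴.
1/ε₁ + 1/ε₂ − 1 = 4.167 + 3.226 − 1 = 6.392.
q = 5.67×10⁻⁸ × 3.034×10¹⁰ / 6.392.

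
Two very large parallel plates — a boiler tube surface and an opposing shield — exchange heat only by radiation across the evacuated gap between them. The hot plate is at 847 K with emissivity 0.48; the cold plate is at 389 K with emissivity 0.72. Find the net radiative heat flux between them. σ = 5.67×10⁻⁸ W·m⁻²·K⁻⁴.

For two infinite grey parallel plates, q = σ(T₁⁴ − T₂⁴)/(1/ε₁ + 1/ε₂ − 1).
T₁⁴ − T₂⁴ = 5.147×10¹¹ − 2.290×10¹⁰ = 4.918×10¹¹ K⁴.
1/ε₁ + 1/ε₂ − 1 = 2.083 + 1.389 − 1 = 2.472.
q = 5.67×10⁻⁸ × 4.918×10¹¹ / 2.472.

q ≈ 11300 W/m²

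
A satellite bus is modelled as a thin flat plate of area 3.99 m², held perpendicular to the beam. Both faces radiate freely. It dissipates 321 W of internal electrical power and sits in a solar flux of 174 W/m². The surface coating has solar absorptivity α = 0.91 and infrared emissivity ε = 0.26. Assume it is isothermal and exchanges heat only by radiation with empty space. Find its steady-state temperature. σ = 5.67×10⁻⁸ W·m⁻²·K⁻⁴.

At steady state, absorbed solar power + internal power = radiated power.
Absorbed: α·S·A_cross = 0.91·174·3.990 = 631.8 W (cross-section A).
Total input = 631.8 + 321 = 952.8 W.
Radiated: εσ·A_surf·T⁴ with A_surf = 2A = 7.980 m².
T⁴ = 952.8/(0.26·5.67×10⁻⁸·7.980) = 8.099×10⁹ K⁴.

T ≈ 300 K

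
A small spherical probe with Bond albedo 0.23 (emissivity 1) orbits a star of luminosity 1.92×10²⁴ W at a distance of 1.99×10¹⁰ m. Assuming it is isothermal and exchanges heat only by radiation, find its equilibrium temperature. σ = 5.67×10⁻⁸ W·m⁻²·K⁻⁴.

First find the stellar flux at distance d: S = L/(4πd²) = 1.92×10²⁴/(4π·(1.99×10¹⁰)²) = 385.8 W/m².
For an isothermal sphere, absorbed (1−a)S·πr² = emitted σ·4πr²·T⁴, so T⁴ = (1−a)S/(4σ).
T⁴ = 0.770·385.8/(4·5.67×10⁻⁸) = 1.310×10⁹ K⁴.

T ≈ 190 K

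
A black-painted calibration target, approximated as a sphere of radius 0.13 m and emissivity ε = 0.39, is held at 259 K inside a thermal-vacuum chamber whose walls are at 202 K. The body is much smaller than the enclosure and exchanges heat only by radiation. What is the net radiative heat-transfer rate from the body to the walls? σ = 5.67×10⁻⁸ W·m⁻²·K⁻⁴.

For a small grey body in a large enclosure: P_net = εσA(T_body⁴ − T_wall⁴).
A = 4πr² = 0.2124 m²; T_body⁴ − T_wall⁴ = 4.500×10⁹ − 1.665×10⁹ = 2.835×10⁹ K⁴.
|P_net| = 0.39·5.67×10⁻⁸·0.2124·2.835×10⁹.

P_net ≈ 13.3 W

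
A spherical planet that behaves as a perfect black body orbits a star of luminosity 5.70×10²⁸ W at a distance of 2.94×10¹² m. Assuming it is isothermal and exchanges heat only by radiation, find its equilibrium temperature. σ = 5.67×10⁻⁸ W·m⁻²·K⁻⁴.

T ≈ 219 K

First find the stellar flux at distance d: S = L/(4πd²) = 5.70×10²⁸/(4π·(2.94×10¹²)²) = 524.8 W/m².
For an isothermal sphere, absorbed (1−a)S·πr² = emitted σ·4πr²·T⁴, so T⁴ = (1−a)S/(4σ).
T⁴ = 1.00·524.8/(4·5.67×10⁻⁸) = 2.314×10⁹ K⁴.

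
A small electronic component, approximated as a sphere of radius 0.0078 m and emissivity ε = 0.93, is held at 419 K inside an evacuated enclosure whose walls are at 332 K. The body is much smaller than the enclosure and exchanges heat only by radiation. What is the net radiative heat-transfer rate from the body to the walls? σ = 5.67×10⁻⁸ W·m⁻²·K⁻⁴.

For a small grey body in a large enclosure: P_net = εσA(T_body⁴ − T_wall⁴).
A = 4πr² = 7.645×10⁻⁴ m²; T_body⁴ − T_wall⁴ = 3.082×10¹⁰ − 1.215×10¹⁰ = 1.867×10¹⁰ K⁴.
|P_net| = 0.93·5.67×10⁻⁸·7.645×10⁻⁴·1.867×10¹⁰.

P_net ≈ 0.753 W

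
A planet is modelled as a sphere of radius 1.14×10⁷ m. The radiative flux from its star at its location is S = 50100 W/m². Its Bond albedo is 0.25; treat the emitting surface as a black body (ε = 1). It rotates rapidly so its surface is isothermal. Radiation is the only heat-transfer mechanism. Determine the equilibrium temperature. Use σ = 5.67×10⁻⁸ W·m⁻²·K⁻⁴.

T ≈ 638 K

At equilibrium, absorbed power = emitted power.
Absorbing cross-section = πr² = 4.083×10¹⁴ m²; emitting surface = 4πr² = 1.633×10¹⁵ m² (ratio 4).
(1−a)S·A_cross = εσ·A_surf·T⁴  ⇒  T⁴ = (1−a)S/(4σ).
T⁴ = 0.750·50100/(4·5.67×10⁻⁸) = 1.657×10¹¹ K⁴.
T = (1.657×10¹¹)^(1/4).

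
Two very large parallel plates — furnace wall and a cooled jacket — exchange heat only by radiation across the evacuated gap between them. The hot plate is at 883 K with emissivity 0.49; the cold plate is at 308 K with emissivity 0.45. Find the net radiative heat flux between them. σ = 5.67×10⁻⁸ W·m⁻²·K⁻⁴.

q ≈ 10400 W/m²

For two infinite grey parallel plates, q = σ(T₁⁴ − T₂⁴)/(1/ε₁ + 1/ε₂ − 1).
T₁⁴ − T₂⁴ = 6.079×10¹¹ − 8.999×10⁹ = 5.989×10¹¹ K⁴.
1/ε₁ + 1/ε₂ − 1 = 2.041 + 2.222 − 1 = 3.263.
q = 5.67×10⁻⁸ × 5.989×10¹¹ / 3.263.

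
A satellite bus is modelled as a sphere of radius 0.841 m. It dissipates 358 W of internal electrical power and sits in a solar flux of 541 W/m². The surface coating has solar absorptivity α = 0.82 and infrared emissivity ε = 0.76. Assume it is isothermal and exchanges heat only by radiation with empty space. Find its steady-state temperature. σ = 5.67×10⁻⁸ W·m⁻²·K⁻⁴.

At steady state, absorbed solar power + internal power = radiated power.
Absorbed: α·S·A_cross = 0.82·541·2.222 = 985.7 W (cross-section πr²).
Total input = 985.7 + 358 = 1344 W.
Radiated: εσ·A_surf·T⁴ with A_surf = 4πr² = 8.888 m².
T⁴ = 1344/(0.76·5.67×10⁻⁸·8.888) = 3.508×10⁹ K⁴.

T ≈ 243 K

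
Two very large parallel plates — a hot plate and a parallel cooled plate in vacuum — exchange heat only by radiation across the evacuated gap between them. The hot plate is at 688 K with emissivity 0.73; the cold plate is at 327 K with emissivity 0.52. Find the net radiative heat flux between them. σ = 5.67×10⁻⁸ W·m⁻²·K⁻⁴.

q ≈ 5260 W/m²

For two infinite grey parallel plates, q = σ(T₁⁴ − T₂⁴)/(1/ε₁ + 1/ε₂ − 1).
T₁⁴ − T₂⁴ = 2.241×10¹¹ − 1.143×10¹⁰ = 2.126×10¹¹ K⁴.
1/ε₁ + 1/ε₂ − 1 = 1.370 + 1.923 − 1 = 2.293.
q = 5.67×10⁻⁸ × 2.126×10¹¹ / 2.293.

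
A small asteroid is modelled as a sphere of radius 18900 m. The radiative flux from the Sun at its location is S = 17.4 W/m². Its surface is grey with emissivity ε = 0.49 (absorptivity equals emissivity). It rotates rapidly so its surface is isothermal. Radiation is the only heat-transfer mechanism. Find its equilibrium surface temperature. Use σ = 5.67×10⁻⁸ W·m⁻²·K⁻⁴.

T ≈ 93.6 K

At equilibrium, absorbed power = emitted power.
Absorbing cross-section = πr² = 1.122×10⁹ m²; emitting surface = 4πr² = 4.489×10⁹ m² (ratio 4).
εS·A_cross = εσ·A_surf·T⁴  ⇒  T⁴ = S/(4σ)   (ε cancels).
T⁴ = 17.4/(4·5.67×10⁻⁸) = 7.672×10⁷ K⁴.
T = (7.672×10⁷)^(1/4).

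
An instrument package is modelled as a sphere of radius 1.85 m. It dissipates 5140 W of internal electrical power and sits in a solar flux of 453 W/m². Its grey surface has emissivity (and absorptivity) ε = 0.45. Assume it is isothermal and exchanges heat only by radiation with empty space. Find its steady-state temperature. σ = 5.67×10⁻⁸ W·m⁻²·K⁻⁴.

T ≈ 286 K

At steady state, absorbed solar power + internal power = radiated power.
Absorbed: α·S·A_cross = 0.45·453·10.75 = 2192 W (cross-section πr²).
Total input = 2192 + 5140 = 7332 W.
Radiated: εσ·A_surf·T⁴ with A_surf = 4πr² = 43.01 m².
T⁴ = 7332/(0.45·5.67×10⁻⁸·43.01) = 6.681×10⁹ K⁴.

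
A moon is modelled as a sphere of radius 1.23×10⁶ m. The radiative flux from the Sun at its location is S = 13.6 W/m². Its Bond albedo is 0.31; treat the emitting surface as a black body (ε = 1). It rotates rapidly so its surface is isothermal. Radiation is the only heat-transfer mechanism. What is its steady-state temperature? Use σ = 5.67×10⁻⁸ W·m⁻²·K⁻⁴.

At equilibrium, absorbed power = emitted power.
Absorbing cross-section = πr² = 4.753×10¹² m²; emitting surface = 4πr² = 1.901×10¹³ m² (ratio 4).
(1−a)S·A_cross = εσ·A_surf·T⁴  ⇒  T⁴ = (1−a)S/(4σ).
T⁴ = 0.690·13.6/(4·5.67×10⁻⁸) = 4.138×10⁷ K⁴.
T = (4.138×10⁷)^(1/4).

T ≈ 80.2 K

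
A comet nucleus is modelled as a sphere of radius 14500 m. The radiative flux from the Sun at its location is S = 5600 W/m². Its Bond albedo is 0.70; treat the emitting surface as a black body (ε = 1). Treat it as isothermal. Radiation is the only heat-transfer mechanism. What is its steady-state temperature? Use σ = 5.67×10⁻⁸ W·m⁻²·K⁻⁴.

T ≈ 293 K

At equilibrium, absorbed power = emitted power.
Absorbing cross-section = πr² = 6.605×10⁸ m²; emitting surface = 4πr² = 2.642×10⁹ m² (ratio 4).
(1−a)S·A_cross = εσ·A_surf·T⁴  ⇒  T⁴ = (1−a)S/(4σ).
T⁴ = 0.300·5600/(4·5.67×10⁻⁸) = 7.407×10⁹ K⁴.
T = (7.407×10⁹)^(1/4).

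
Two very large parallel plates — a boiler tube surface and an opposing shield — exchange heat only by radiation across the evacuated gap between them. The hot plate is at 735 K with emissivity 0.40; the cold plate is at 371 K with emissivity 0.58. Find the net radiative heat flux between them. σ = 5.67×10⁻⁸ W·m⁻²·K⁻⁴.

For two infinite grey parallel plates, q = σ(T₁⁴ − T₂⁴)/(1/ε₁ + 1/ε₂ − 1).
T₁⁴ − T₂⁴ = 2.918×10¹¹ − 1.895×10¹⁰ = 2.729×10¹¹ K⁴.
1/ε₁ + 1/ε₂ − 1 = 2.500 + 1.724 − 1 = 3.224.
q = 5.67×10⁻⁸ × 2.729×10¹¹ / 3.224.

q ≈ 4800 W/m²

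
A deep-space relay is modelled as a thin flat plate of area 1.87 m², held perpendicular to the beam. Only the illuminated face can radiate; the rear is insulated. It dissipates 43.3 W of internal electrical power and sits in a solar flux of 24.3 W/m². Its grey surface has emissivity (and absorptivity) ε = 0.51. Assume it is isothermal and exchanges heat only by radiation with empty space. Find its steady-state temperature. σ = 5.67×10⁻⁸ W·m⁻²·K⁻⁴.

T ≈ 187 K

At steady state, absorbed solar power + internal power = radiated power.
Absorbed: α·S·A_cross = 0.51·24.3·1.870 = 23.17 W (cross-section A).
Total input = 23.17 + 43.3 = 66.47 W.
Radiated: εσ·A_surf·T⁴ with A_surf = A = 1.870 m².
T⁴ = 66.47/(0.51·5.67×10⁻⁸·1.870) = 1.229×10⁹ K⁴.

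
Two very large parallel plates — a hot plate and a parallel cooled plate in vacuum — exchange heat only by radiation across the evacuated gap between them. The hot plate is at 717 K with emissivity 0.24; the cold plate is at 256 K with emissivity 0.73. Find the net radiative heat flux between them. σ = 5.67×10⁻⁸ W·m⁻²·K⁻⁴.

q ≈ 3250 W/m²

For two infinite grey parallel plates, q = σ(T₁⁴ − T₂⁴)/(1/ε₁ + 1/ε₂ − 1).
T₁⁴ − T₂⁴ = 2.643×10¹¹ − 4.295×10⁹ = 2.600×10¹¹ K⁴.
1/ε₁ + 1/ε₂ − 1 = 4.167 + 1.370 − 1 = 4.537.
q = 5.67×10⁻⁸ × 2.600×10¹¹ / 4.537.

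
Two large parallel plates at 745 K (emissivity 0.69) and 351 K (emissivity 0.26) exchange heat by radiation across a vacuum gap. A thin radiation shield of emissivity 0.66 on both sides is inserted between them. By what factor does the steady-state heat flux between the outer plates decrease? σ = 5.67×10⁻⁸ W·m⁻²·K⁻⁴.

factor ≈ 1.47

Without shield: q₀ = σΔ(T⁴)/(1/ε₁+1/ε₂−1) with denominator 4.295.
With shield the two gaps are in series; the resistances add: (1/ε₁+1/ε_s−1)+(1/ε_s+1/ε₂−1) = 1.964+4.361 = 6.326.
Heat-flux ratio q₀/q = 6.326/4.295.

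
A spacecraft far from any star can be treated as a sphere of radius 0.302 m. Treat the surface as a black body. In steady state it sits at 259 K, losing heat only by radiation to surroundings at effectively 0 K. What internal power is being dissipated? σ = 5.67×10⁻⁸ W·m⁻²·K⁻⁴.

P ≈ 292 W

Steady state: P = εσA T⁴.
A = 4πr² = 1.146 m²; T⁴ = (259)⁴ = 4.500×10⁹ K⁴.
P = 1.0 × 5.67×10⁻⁸ × 1.146 × 4.500×10⁹.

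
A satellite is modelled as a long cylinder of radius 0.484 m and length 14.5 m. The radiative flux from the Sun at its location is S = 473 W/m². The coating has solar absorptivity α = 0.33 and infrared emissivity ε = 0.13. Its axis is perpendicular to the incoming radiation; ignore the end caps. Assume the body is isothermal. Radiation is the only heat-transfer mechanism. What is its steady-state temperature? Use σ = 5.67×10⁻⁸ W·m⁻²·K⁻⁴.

At equilibrium, absorbed power = emitted power.
Absorbing cross-section = 2rL = 14.04 m²; emitting surface = 2πrL = 44.10 m² (ratio π).
αS·A_cross = εσ·A_surf·T⁴  ⇒  T⁴ = αS/(ε·πσ).
T⁴ = 0.330·473/(0.13·π·5.67×10⁻⁸) = 6.741×10⁹ K⁴.
T = (6.741×10⁹)^(1/4).

T ≈ 287 K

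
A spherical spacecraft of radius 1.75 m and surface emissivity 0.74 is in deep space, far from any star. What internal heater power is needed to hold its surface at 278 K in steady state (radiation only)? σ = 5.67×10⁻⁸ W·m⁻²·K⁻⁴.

P = εσ·4πr²·T⁴.
4πr² = 38.48 m²; T⁴ = 5.973×10⁹ K⁴.
P = 0.74·5.67×10⁻⁸·38.48·5.973×10⁹.

P ≈ 9640 W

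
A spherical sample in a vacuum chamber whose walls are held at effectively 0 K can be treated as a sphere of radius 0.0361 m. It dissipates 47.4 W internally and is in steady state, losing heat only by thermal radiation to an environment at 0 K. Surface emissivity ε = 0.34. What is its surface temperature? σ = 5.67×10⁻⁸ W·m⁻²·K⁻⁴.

Steady state: internal power = radiated power, P = εσA T⁴.
Radiating area A = 4πr² = 0.01638 m².
T⁴ = P/(εσA) = 47.4/(0.34·5.67×10⁻⁸·0.01638) = 1.501×10¹¹ K⁴.
T = (1.501×10¹¹)^(1/4).

T ≈ 622 K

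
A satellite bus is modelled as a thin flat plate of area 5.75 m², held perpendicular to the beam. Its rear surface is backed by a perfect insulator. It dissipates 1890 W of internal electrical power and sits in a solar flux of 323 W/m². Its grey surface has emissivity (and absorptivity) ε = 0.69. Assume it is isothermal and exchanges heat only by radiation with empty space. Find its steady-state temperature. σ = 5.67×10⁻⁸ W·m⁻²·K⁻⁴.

T ≈ 345 K

At steady state, absorbed solar power + internal power = radiated power.
Absorbed: α·S·A_cross = 0.69·323·5.750 = 1282 W (cross-section A).
Total input = 1282 + 1890 = 3172 W.
Radiated: εσ·A_surf·T⁴ with A_surf = A = 5.750 m².
T⁴ = 3172/(0.69·5.67×10⁻⁸·5.750) = 1.410×10¹⁰ K⁴.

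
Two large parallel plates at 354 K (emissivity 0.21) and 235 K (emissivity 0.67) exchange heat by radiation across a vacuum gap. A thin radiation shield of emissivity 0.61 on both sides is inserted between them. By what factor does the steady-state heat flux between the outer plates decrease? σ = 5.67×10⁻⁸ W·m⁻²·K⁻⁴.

factor ≈ 1.43

Without shield: q₀ = σΔ(T⁴)/(1/ε₁+1/ε₂−1) with denominator 5.254.
With shield the two gaps are in series; the resistances add: (1/ε₁+1/ε_s−1)+(1/ε_s+1/ε₂−1) = 5.401+2.132 = 7.533.
Heat-flux ratio q₀/q = 7.533/5.254.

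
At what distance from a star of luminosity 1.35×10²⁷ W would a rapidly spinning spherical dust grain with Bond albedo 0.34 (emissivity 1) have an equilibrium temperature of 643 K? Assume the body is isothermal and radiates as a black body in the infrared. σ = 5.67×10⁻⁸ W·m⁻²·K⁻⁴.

d ≈ 4.28×10¹⁰ m

For an isothermal black-emitting sphere, (1−a)S·πr² = σ·4πr²·T⁴ ⇒ S = 4σT⁴/(1−a).
S = 4·5.67×10⁻⁸·(643)⁴/0.660 = 58740 W/m².
Flux falls as S = L/(4πd²), so d = √(L/(4πS)) = √(1.35×10²⁷/(4π·58740)).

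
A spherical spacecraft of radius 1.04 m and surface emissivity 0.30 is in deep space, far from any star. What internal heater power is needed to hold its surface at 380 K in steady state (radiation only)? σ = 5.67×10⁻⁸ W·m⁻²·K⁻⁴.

P = εσ·4πr²·T⁴.
4πr² = 13.59 m²; T⁴ = 2.085×10¹⁰ K⁴.
P = 0.30·5.67×10⁻⁸·13.59·2.085×10¹⁰.

P ≈ 4820 W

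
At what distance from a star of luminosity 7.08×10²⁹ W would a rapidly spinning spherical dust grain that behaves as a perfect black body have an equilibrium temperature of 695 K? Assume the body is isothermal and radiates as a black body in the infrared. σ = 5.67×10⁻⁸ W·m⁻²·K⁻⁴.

d ≈ 1.03×10¹² m

For an isothermal black-emitting sphere, (1−a)S·πr² = σ·4πr²·T⁴ ⇒ S = 4σT⁴/(1−a).
S = 4·5.67×10⁻⁸·(695)⁴/1.00 = 52920 W/m².
Flux falls as S = L/(4πd²), so d = √(L/(4πS)) = √(7.08×10²⁹/(4π·52920)).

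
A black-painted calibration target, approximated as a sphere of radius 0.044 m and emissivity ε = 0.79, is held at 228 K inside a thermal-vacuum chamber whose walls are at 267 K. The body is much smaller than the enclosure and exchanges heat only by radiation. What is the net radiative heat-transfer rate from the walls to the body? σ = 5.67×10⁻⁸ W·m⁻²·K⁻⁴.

For a small grey body in a large enclosure: P_net = εσA(T_body⁴ − T_wall⁴).
A = 4πr² = 0.02433 m²; T_body⁴ − T_wall⁴ = 2.702×10⁹ − 5.082×10⁹ = -2.380×10⁹ K⁴.
|P_net| = 0.79·5.67×10⁻⁸·0.02433·2.380×10⁹.

P_net ≈ 2.59 W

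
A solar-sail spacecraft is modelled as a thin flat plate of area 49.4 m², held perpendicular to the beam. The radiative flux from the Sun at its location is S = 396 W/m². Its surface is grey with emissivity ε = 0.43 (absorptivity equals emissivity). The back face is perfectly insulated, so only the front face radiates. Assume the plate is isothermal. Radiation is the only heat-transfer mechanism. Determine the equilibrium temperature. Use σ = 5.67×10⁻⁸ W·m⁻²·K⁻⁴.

At equilibrium, absorbed power = emitted power.
Absorbing cross-section = A = 49.40 m²; emitting surface = A = 49.40 m² (ratio 1).
εS·A_cross = εσ·A_surf·T⁴  ⇒  T⁴ = S/(1σ)   (ε cancels).
T⁴ = 396/(1·5.67×10⁻⁸) = 6.984×10⁹ K⁴.
T = (6.984×10⁹)^(1/4).

T ≈ 289 K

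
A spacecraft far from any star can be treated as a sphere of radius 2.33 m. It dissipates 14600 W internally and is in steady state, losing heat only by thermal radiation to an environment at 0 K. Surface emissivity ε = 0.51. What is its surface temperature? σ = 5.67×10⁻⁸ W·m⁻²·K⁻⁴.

Steady state: internal power = radiated power, P = εσA T⁴.
Radiating area A = 4πr² = 68.22 m².
T⁴ = P/(εσA) = 14600/(0.51·5.67×10⁻⁸·68.22) = 7.401×10⁹ K⁴.
T = (7.401×10⁹)^(1/4).

T ≈ 293 K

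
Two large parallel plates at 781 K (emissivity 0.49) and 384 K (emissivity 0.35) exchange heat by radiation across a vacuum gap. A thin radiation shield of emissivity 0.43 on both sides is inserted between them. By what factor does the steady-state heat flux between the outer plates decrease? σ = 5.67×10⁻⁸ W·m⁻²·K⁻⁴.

Without shield: q₀ = σΔ(T⁴)/(1/ε₁+1/ε₂−1) with denominator 3.898.
With shield the two gaps are in series; the resistances add: (1/ε₁+1/ε_s−1)+(1/ε_s+1/ε₂−1) = 3.366+4.183 = 7.549.
Heat-flux ratio q₀/q = 7.549/3.898.

factor ≈ 1.94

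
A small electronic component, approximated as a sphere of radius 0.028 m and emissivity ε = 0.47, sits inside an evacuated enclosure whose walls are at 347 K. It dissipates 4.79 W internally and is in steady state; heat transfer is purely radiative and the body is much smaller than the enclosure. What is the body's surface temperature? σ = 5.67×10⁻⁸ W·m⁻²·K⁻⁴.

For a small grey body in a large enclosure, net radiated power = εσA(T⁴ − T_w⁴).
Steady state: P = εσA(T⁴ − T_w⁴) with A = 4πr² = 0.009852 m².
T⁴ = P/(εσA) + T_w⁴ = 4.79/(0.47·5.67×10⁻⁸·0.009852) + (347)⁴
    = 1.824×10¹⁰ + 1.450×10¹⁰ = 3.274×10¹⁰ K⁴.

T ≈ 425 K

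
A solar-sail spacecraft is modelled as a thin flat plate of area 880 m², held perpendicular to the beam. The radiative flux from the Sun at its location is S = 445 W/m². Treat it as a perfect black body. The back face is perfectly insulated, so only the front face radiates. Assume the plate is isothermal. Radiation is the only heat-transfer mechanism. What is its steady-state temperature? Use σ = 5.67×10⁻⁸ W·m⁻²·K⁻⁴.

T ≈ 298 K

At equilibrium, absorbed power = emitted power.
Absorbing cross-section = A = 880.0 m²; emitting surface = A = 880.0 m² (ratio 1).
S·A_cross = εσ·A_surf·T⁴  ⇒  T⁴ = S/(1σ).
T⁴ = 1.00·445/(1·5.67×10⁻⁸) = 7.848×10⁹ K⁴.
T = (7.848×10⁹)^(1/4).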